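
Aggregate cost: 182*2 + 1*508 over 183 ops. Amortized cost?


Formula: Amortized cost = Total cost / Operations
Total cost = (182 * 2) + (1 * 508)
Total cost = 364 + 508 = 872
Amortized = 872 / 183 = 4.765

4.765


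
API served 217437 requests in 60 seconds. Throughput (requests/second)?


Formula: throughput = requests / seconds
throughput = 217437 / 60
throughput = 3623.95 requests/second

3623.95 requests/second


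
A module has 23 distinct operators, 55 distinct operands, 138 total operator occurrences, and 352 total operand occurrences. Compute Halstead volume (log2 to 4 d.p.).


Formula: V = N * log2(η), where N = N1 + N2 and η = η1 + η2
η = 23 + 55 = 78
N = 138 + 352 = 490
log2(78) ≈ 6.2854
V = 490 * 6.2854 = 3079.85

3079.85


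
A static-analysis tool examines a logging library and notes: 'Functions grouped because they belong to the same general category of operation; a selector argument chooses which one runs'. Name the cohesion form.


Reasoning: Grouped by category of activity, not by data or sequence
Type: Logical cohesion

Logical cohesion


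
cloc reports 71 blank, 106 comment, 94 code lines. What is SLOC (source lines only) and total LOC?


Total LOC = blank + comment + code
Total LOC = 71 + 106 + 94 = 271
SLOC (source only) = code = 94

Total LOC: 271, SLOC: 94


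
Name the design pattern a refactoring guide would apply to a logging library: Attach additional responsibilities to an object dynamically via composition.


This matches the Decorator pattern

Decorator


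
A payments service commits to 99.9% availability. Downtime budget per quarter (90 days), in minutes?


Formula: allowed downtime = period * (100 - SLA) / 100
Period (quarter (90 days)) = 129600 minutes
Unavailability fraction = (100 - 99.9) / 100
Allowed downtime = 129600 * (100 - 99.9) / 100
Allowed downtime = 129.6 minutes

129.6 minutes


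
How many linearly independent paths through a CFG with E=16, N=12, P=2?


Formula: V(G) = E - N + 2P
V(G) = 16 - 12 + 2*2
V(G) = 4 + 4
V(G) = 8

8


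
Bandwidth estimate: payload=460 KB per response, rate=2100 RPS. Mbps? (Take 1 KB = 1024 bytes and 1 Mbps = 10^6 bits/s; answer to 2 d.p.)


Formula: Mbps = payload_bytes * RPS * 8 / 1e6
Payload per request = 460 KB = 460 * 1024 = 471040 bytes
Total bytes/sec = 471040 * 2100 = 989184000
Total bits/sec = 989184000 * 8 = 7913472000
Mbps = 7913472000 / 1e6 = 7913.47

7913.47 Mbps


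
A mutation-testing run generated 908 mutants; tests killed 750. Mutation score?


Mutation score = killed / total * 100
Mutation score = 750 / 908 * 100
Mutation score = 82.6%

82.6%


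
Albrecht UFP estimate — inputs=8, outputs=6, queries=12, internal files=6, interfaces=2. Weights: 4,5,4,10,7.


UFP = EI*4 + EO*5 + EQ*4 + ILF*10 + EIF*7
UFP = 8*4 + 6*5 + 12*4 + 6*10 + 2*7
UFP = 32 + 30 + 48 + 60 + 14
UFP = 184

184


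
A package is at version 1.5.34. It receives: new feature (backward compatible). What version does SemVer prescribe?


Current: 1.5.34
Change category: 'new feature (backward compatible)' → minor bump
SemVer rule: minor bump → increment MINOR, reset PATCH to 0 (MAJOR unchanged)
New: 1.6.0

1.6.0


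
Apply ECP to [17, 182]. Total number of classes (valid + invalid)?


Valid range: [17, 182]
Class 1: x < 17 — invalid
Class 2: 17 ≤ x ≤ 182 — valid
Class 3: x > 182 — invalid
Total equivalence classes: 3

3 equivalence classes


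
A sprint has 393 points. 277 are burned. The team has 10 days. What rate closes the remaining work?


Formula: Required rate = Remaining points / Days left
Remaining = 393 - 277 = 116 points
Required rate = 116 / 10 = 11.6 points/day

11.6 points/day


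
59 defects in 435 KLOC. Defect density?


Defect density = defects / KLOC
Defect density = 59 / 435
Defect density = 0.136 defects/KLOC

0.136 defects/KLOC


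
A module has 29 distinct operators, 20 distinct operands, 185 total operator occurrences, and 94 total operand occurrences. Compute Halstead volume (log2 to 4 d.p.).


Formula: V = N * log2(η), where N = N1 + N2 and η = η1 + η2
η = 29 + 20 = 49
N = 185 + 94 = 279
log2(49) ≈ 5.6147
V = 279 * 5.6147 = 1566.50

1566.50


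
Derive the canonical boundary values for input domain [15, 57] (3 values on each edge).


Range: [15, 57]
Boundaries: just below min, min, min+1, max-1, max, just above max
Values: [14, 15, 16, 56, 57, 58]

[14, 15, 16, 56, 57, 58]


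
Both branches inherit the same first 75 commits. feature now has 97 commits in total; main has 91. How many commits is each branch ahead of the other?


Common ancestor: commit #75
feature commits after divergence: 97 - 75 = 22
main commits after divergence: 91 - 75 = 16
feature is 22 commits ahead of main
main is 16 commits ahead of feature

feature ahead: 22, main ahead: 16


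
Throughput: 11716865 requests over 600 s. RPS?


Formula: throughput = requests / seconds
throughput = 11716865 / 600
throughput = 19528.11 requests/second

19528.11 requests/second


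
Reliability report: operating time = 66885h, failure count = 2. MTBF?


Formula: MTBF = Total operating time / Number of failures
MTBF = 66885 / 2
MTBF = 33442.5 hours

33442.5 hours


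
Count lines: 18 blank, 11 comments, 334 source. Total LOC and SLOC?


Total LOC = blank + comment + code
Total LOC = 18 + 11 + 334 = 363
SLOC (source only) = code = 334

Total LOC: 363, SLOC: 334


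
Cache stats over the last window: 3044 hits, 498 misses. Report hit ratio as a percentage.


Formula: hit rate = hits / (hits + misses) * 100
hit rate = 3044 / (3044 + 498) * 100
hit rate = 3044 / 3542 * 100
hit rate = 85.94%

85.94%


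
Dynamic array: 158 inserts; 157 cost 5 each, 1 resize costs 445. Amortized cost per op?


Formula: Amortized cost = Total cost / Operations
Total cost = (157 * 5) + (1 * 445)
Total cost = 785 + 445 = 1230
Amortized = 1230 / 158 = 7.7848

7.7848


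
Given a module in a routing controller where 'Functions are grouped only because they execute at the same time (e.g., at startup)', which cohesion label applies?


Reasoning: Related by timing only
Type: Temporal cohesion

Temporal cohesion


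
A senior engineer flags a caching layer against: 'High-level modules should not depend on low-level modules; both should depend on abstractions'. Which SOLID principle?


This describes the Dependency Inversion Principle (DIP)

Dependency Inversion Principle (DIP)


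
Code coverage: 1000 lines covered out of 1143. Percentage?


Coverage = covered / total * 100
Coverage = 1000 / 1143 * 100
Coverage = 87.49%

87.49%


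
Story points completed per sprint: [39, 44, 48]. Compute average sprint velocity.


Formula: Avg velocity = Total points / Number of sprints
Points: [39, 44, 48]
Sum = 39 + 44 + 48 = 131
Avg velocity = 131 / 3 = 43.67 points/sprint

43.67 points/sprint


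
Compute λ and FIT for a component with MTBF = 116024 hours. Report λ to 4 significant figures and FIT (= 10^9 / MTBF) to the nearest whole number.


Formula: λ = 1 / MTBF; FIT = λ × 1e9 = 1e9 / MTBF
λ = 1 / 116024 ≈ 8.619e-06 failures/hour
FIT = 1e9 / 116024 ≈ 8619 failures per 1e9 hours (nearest whole number)

λ = 8.619e-06 /h, FIT = 8619


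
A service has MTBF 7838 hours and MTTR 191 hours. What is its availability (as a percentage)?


Availability = MTBF / (MTBF + MTTR)
Availability = 7838 / (7838 + 191)
Availability = 7838 / 8029
Availability = 97.6211%

97.6211%


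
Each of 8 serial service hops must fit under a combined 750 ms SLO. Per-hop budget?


Formula: per_stage = total_budget / stages
per_stage = 750 / 8
per_stage = 93.75 ms

93.75 ms


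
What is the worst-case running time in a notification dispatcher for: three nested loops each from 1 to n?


Reasoning: three levels of nesting over n
Complexity: O(n^3)

O(n^3)


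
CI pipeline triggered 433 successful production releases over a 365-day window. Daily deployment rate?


Formula: deployments per day = releases / days
= 433 / 365
= 1.186 deploys/day
(equivalently, 8.3 deploys/week)

1.186 deploys/day


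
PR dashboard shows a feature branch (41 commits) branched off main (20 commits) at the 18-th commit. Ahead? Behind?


Common ancestor: commit #18
feature commits after divergence: 41 - 18 = 23
main commits after divergence: 20 - 18 = 2
feature is 23 commits ahead of main
main is 2 commits ahead of feature

feature ahead: 23, main ahead: 2


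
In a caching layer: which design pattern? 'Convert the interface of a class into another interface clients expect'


This matches the Adapter pattern

Adapter


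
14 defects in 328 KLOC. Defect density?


Defect density = defects / KLOC
Defect density = 14 / 328
Defect density = 0.043 defects/KLOC

0.043 defects/KLOC


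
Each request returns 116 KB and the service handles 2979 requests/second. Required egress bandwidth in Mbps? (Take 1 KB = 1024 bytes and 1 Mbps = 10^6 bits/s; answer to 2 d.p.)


Formula: Mbps = payload_bytes * RPS * 8 / 1e6
Payload per request = 116 KB = 116 * 1024 = 118784 bytes
Total bytes/sec = 118784 * 2979 = 353857536
Total bits/sec = 353857536 * 8 = 2830860288
Mbps = 2830860288 / 1e6 = 2830.86

2830.86 Mbps


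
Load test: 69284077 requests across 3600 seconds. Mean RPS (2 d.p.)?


Formula: throughput = requests / seconds
throughput = 69284077 / 3600
throughput = 19245.58 requests/second

19245.58 requests/second


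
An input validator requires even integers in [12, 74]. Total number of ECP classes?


Constraint: even integers in [12, 74]
Class 1: x < 12 — out-of-range invalid
Class 2: x in [12,74] but odd — wrong type invalid
Class 3: x in [12,74] and even — valid
Class 4: x > 74 — out-of-range invalid
Total equivalence classes: 4

4 equivalence classes


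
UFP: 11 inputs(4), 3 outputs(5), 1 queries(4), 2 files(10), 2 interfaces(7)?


UFP = EI*4 + EO*5 + EQ*4 + ILF*10 + EIF*7
UFP = 11*4 + 3*5 + 1*4 + 2*10 + 2*7
UFP = 44 + 15 + 4 + 20 + 14
UFP = 97

97


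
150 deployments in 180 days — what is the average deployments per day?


Formula: deployments per day = releases / days
= 150 / 180
= 0.833 deploys/day
(equivalently, 5.83 deploys/week)

0.833 deploys/day


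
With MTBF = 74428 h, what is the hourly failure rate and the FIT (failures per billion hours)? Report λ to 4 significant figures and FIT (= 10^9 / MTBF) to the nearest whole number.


Formula: λ = 1 / MTBF; FIT = λ × 1e9 = 1e9 / MTBF
λ = 1 / 74428 ≈ 1.344e-05 failures/hour
FIT = 1e9 / 74428 ≈ 13436 failures per 1e9 hours (nearest whole number)

λ = 1.344e-05 /h, FIT = 13436


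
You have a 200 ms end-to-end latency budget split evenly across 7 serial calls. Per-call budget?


Formula: per_stage = total_budget / stages
per_stage = 200 / 7
per_stage = 28.57 ms

28.57 ms


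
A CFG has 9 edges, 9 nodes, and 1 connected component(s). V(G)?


Formula: V(G) = E - N + 2P
V(G) = 9 - 9 + 2*1
V(G) = 0 + 2
V(G) = 2

2


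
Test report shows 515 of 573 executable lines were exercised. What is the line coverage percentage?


Coverage = covered / total * 100
Coverage = 515 / 573 * 100
Coverage = 89.88%

89.88%


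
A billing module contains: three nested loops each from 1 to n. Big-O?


Reasoning: three levels of nesting over n
Complexity: O(n^3)

O(n^3)


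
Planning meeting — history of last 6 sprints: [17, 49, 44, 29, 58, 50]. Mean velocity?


Formula: Avg velocity = Total points / Number of sprints
Points: [17, 49, 44, 29, 58, 50]
Sum = 17 + 49 + 44 + 29 + 58 + 50 = 247
Avg velocity = 247 / 6 = 41.17 points/sprint

41.17 points/sprint


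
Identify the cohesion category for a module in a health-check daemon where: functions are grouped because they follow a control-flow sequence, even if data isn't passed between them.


Reasoning: Grouped by order of execution within a routine, not by data flow
Type: Procedural cohesion

Procedural cohesion


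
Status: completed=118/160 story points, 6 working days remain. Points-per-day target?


Formula: Required rate = Remaining points / Days left
Remaining = 160 - 118 = 42 points
Required rate = 42 / 6 = 7.0 points/day

7.0 points/day


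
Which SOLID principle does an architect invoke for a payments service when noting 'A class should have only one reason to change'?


This describes the Single Responsibility Principle (SRP)

Single Responsibility Principle (SRP)


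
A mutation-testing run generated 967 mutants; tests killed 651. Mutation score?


Mutation score = killed / total * 100
Mutation score = 651 / 967 * 100
Mutation score = 67.32%

67.32%


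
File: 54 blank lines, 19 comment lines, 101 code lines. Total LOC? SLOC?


Total LOC = blank + comment + code
Total LOC = 54 + 19 + 101 = 174
SLOC (source only) = code = 101

Total LOC: 174, SLOC: 101


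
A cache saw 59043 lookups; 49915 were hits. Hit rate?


Formula: hit rate = hits / (hits + misses) * 100
hit rate = 49915 / (49915 + 9128) * 100
hit rate = 49915 / 59043 * 100
hit rate = 84.54%

84.54%


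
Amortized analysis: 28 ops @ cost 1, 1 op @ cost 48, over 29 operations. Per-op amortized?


Formula: Amortized cost = Total cost / Operations
Total cost = (28 * 1) + (1 * 48)
Total cost = 28 + 48 = 76
Amortized = 76 / 29 = 2.6207

2.6207


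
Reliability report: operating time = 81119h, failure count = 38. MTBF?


Formula: MTBF = Total operating time / Number of failures
MTBF = 81119 / 38
MTBF = 2134.71 hours

2134.71 hours


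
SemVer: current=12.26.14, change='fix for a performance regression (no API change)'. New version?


Current: 12.26.14
Change category: 'fix for a performance regression (no API change)' → patch bump
SemVer rule: patch bump → increment PATCH (MAJOR and MINOR unchanged)
New: 12.26.15

12.26.15


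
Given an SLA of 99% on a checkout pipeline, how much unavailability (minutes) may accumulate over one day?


Formula: allowed downtime = period * (100 - SLA) / 100
Period (day) = 1440 minutes
Unavailability fraction = (100 - 99.0) / 100
Allowed downtime = 1440 * (100 - 99.0) / 100
Allowed downtime = 14.4 minutes

14.4 minutes


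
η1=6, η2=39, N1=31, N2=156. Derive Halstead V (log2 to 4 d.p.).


Formula: V = N * log2(η), where N = N1 + N2 and η = η1 + η2
η = 6 + 39 = 45
N = 31 + 156 = 187
log2(45) ≈ 5.4919
V = 187 * 5.4919 = 1026.99

1026.99


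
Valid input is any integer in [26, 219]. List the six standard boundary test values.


Range: [26, 219]
Boundaries: just below min, min, min+1, max-1, max, just above max
Values: [25, 26, 27, 218, 219, 220]

[25, 26, 27, 218, 219, 220]


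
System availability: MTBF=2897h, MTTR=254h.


Availability = MTBF / (MTBF + MTTR)
Availability = 2897 / (2897 + 254)
Availability = 2897 / 3151
Availability = 91.9391%

91.9391%


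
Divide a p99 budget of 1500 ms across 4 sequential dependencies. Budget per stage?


Formula: per_stage = total_budget / stages
per_stage = 1500 / 4
per_stage = 375.0 ms

375.0 ms


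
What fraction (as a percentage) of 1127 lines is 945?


Coverage = covered / total * 100
Coverage = 945 / 1127 * 100
Coverage = 83.85%

83.85%


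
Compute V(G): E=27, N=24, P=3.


Formula: V(G) = E - N + 2P
V(G) = 27 - 24 + 2*3
V(G) = 3 + 6
V(G) = 9

9


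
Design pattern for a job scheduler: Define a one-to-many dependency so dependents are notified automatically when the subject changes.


This matches the Observer pattern

Observer


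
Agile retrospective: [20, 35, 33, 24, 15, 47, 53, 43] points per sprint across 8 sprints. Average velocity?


Formula: Avg velocity = Total points / Number of sprints
Points: [20, 35, 33, 24, 15, 47, 53, 43]
Sum = 20 + 35 + 33 + 24 + 15 + 47 + 53 + 43 = 270
Avg velocity = 270 / 8 = 33.75 points/sprint

33.75 points/sprint


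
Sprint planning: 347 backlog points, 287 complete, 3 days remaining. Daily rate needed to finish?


Formula: Required rate = Remaining points / Days left
Remaining = 347 - 287 = 60 points
Required rate = 60 / 3 = 20.0 points/day

20.0 points/day


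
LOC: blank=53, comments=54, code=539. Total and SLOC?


Total LOC = blank + comment + code
Total LOC = 53 + 54 + 539 = 646
SLOC (source only) = code = 539

Total LOC: 646, SLOC: 539


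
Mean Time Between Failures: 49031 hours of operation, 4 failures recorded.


Formula: MTBF = Total operating time / Number of failures
MTBF = 49031 / 4
MTBF = 12257.75 hours

12257.75 hours


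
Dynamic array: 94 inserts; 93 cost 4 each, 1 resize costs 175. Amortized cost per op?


Formula: Amortized cost = Total cost / Operations
Total cost = (93 * 4) + (1 * 175)
Total cost = 372 + 175 = 547
Amortized = 547 / 94 = 5.8191

5.8191


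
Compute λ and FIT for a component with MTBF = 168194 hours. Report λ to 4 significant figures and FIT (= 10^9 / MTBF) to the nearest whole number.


Formula: λ = 1 / MTBF; FIT = λ × 1e9 = 1e9 / MTBF
λ = 1 / 168194 ≈ 5.946e-06 failures/hour
FIT = 1e9 / 168194 ≈ 5946 failures per 1e9 hours (nearest whole number)

λ = 5.946e-06 /h, FIT = 5946


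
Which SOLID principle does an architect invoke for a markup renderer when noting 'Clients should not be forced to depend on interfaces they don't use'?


This describes the Interface Segregation Principle (ISP)

Interface Segregation Principle (ISP)


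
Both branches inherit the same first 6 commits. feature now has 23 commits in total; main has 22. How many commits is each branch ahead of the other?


Common ancestor: commit #6
feature commits after divergence: 23 - 6 = 17
main commits after divergence: 22 - 6 = 16
feature is 17 commits ahead of main
main is 16 commits ahead of feature

feature ahead: 17, main ahead: 16


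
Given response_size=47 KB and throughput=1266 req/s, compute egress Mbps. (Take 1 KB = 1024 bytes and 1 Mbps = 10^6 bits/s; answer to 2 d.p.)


Formula: Mbps = payload_bytes * RPS * 8 / 1e6
Payload per request = 47 KB = 47 * 1024 = 48128 bytes
Total bytes/sec = 48128 * 1266 = 60930048
Total bits/sec = 60930048 * 8 = 487440384
Mbps = 487440384 / 1e6 = 487.44

487.44 Mbps


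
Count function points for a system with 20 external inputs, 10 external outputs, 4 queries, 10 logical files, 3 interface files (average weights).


UFP = EI*4 + EO*5 + EQ*4 + ILF*10 + EIF*7
UFP = 20*4 + 10*5 + 4*4 + 10*10 + 3*7
UFP = 80 + 50 + 16 + 100 + 21
UFP = 267

267


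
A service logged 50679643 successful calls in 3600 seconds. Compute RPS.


Formula: throughput = requests / seconds
throughput = 50679643 / 3600
throughput = 14077.68 requests/second

14077.68 requests/second


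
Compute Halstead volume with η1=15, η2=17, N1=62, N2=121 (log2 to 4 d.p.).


Formula: V = N * log2(η), where N = N1 + N2 and η = η1 + η2
η = 15 + 17 = 32
N = 62 + 121 = 183
log2(32) ≈ 5.0000
V = 183 * 5.0000 = 915.00

915.00


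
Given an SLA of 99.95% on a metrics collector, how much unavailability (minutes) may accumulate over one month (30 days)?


Formula: allowed downtime = period * (100 - SLA) / 100
Period (month (30 days)) = 43200 minutes
Unavailability fraction = (100 - 99.95) / 100
Allowed downtime = 43200 * (100 - 99.95) / 100
Allowed downtime = 21.6 minutes

21.6 minutes


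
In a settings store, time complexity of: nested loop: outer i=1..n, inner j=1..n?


Reasoning: n iterations times n iterations
Complexity: O(n^2)

O(n^2)


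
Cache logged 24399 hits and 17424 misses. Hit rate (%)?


Formula: hit rate = hits / (hits + misses) * 100
hit rate = 24399 / (24399 + 17424) * 100
hit rate = 24399 / 41823 * 100
hit rate = 58.34%

58.34%


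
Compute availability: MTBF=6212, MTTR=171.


Availability = MTBF / (MTBF + MTTR)
Availability = 6212 / (6212 + 171)
Availability = 6212 / 6383
Availability = 97.321%

97.321%


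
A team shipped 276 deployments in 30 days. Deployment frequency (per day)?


Formula: deployments per day = releases / days
= 276 / 30
= 9.2 deploys/day
(equivalently, 64.4 deploys/week)

9.2 deploys/day


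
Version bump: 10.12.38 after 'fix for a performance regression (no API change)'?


Current: 10.12.38
Change category: 'fix for a performance regression (no API change)' → patch bump
SemVer rule: patch bump → increment PATCH (MAJOR and MINOR unchanged)
New: 10.12.39

10.12.39


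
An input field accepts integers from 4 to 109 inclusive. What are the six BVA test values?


Range: [4, 109]
Boundaries: just below min, min, min+1, max-1, max, just above max
Values: [3, 4, 5, 108, 109, 110]

[3, 4, 5, 108, 109, 110]


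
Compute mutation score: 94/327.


Mutation score = killed / total * 100
Mutation score = 94 / 327 * 100
Mutation score = 28.75%

28.75%


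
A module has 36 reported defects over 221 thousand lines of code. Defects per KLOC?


Defect density = defects / KLOC
Defect density = 36 / 221
Defect density = 0.163 defects/KLOC

0.163 defects/KLOC


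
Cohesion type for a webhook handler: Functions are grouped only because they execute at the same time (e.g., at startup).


Reasoning: Related by timing only
Type: Temporal cohesion

Temporal cohesion


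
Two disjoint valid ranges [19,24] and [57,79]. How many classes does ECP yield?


Valid ranges: [19,24] and [57,79]
Class 1: x < 19 — invalid
Class 2: 19 ≤ x ≤ 24 — valid
Class 3: 24 < x < 57 — invalid (gap between ranges)
Class 4: 57 ≤ x ≤ 79 — valid
Class 5: x > 79 — invalid
Total equivalence classes: 5

5 equivalence classes


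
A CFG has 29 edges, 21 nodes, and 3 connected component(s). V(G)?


Formula: V(G) = E - N + 2P
V(G) = 29 - 21 + 2*3
V(G) = 8 + 6
V(G) = 14

14


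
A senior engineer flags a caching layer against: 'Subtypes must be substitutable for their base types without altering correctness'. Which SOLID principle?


This describes the Liskov Substitution Principle (LSP)

Liskov Substitution Principle (LSP)


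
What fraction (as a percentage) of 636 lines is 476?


Coverage = covered / total * 100
Coverage = 476 / 636 * 100
Coverage = 74.84%

74.84%


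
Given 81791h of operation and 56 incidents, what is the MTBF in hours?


Formula: MTBF = Total operating time / Number of failures
MTBF = 81791 / 56
MTBF = 1460.55 hours

1460.55 hours


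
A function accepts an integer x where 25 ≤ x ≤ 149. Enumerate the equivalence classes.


Valid range: [25, 149]
Class 1: x < 25 — invalid
Class 2: 25 ≤ x ≤ 149 — valid
Class 3: x > 149 — invalid
Total equivalence classes: 3

3 equivalence classes


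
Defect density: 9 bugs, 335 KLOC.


Defect density = defects / KLOC
Defect density = 9 / 335
Defect density = 0.027 defects/KLOC

0.027 defects/KLOC


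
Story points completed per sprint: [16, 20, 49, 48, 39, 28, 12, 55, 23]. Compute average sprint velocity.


Formula: Avg velocity = Total points / Number of sprints
Points: [16, 20, 49, 48, 39, 28, 12, 55, 23]
Sum = 16 + 20 + 49 + 48 + 39 + 28 + 12 + 55 + 23 = 290
Avg velocity = 290 / 9 = 32.22 points/sprint

32.22 points/sprint


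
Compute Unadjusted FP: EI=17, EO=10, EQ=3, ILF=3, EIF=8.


UFP = EI*4 + EO*5 + EQ*4 + ILF*10 + EIF*7
UFP = 17*4 + 10*5 + 3*4 + 3*10 + 8*7
UFP = 68 + 50 + 12 + 30 + 56
UFP = 216

216


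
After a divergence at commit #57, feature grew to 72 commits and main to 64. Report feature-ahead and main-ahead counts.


Common ancestor: commit #57
feature commits after divergence: 72 - 57 = 15
main commits after divergence: 64 - 57 = 7
feature is 15 commits ahead of main
main is 7 commits ahead of feature

feature ahead: 15, main ahead: 7


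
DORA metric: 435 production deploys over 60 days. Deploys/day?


Formula: deployments per day = releases / days
= 435 / 60
= 7.25 deploys/day
(equivalently, 50.75 deploys/week)

7.25 deploys/day


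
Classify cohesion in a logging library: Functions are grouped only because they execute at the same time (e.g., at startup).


Reasoning: Related by timing only
Type: Temporal cohesion

Temporal cohesion


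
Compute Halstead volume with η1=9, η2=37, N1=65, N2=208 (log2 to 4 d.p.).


Formula: V = N * log2(η), where N = N1 + N2 and η = η1 + η2
η = 9 + 37 = 46
N = 65 + 208 = 273
log2(46) ≈ 5.5236
V = 273 * 5.5236 = 1507.94

1507.94


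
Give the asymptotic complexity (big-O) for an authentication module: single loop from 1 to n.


Reasoning: one pass through n items
Complexity: O(n)

O(n)


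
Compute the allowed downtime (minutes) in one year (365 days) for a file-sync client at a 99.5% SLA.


Formula: allowed downtime = period * (100 - SLA) / 100
Period (year (365 days)) = 525600 minutes
Unavailability fraction = (100 - 99.5) / 100
Allowed downtime = 525600 * (100 - 99.5) / 100
Allowed downtime = 2628.0 minutes

2628.0 minutes


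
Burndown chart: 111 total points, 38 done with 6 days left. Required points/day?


Formula: Required rate = Remaining points / Days left
Remaining = 111 - 38 = 73 points
Required rate = 73 / 6 = 12.17 points/day

12.17 points/day


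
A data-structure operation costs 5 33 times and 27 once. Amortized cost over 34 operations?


Formula: Amortized cost = Total cost / Operations
Total cost = (33 * 5) + (1 * 27)
Total cost = 165 + 27 = 192
Amortized = 192 / 34 = 5.6471

5.6471


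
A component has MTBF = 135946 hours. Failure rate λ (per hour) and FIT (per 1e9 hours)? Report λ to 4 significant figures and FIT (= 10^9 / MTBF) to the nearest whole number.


Formula: λ = 1 / MTBF; FIT = λ × 1e9 = 1e9 / MTBF
λ = 1 / 135946 ≈ 7.356e-06 failures/hour
FIT = 1e9 / 135946 ≈ 7356 failures per 1e9 hours (nearest whole number)

λ = 7.356e-06 /h, FIT = 7356


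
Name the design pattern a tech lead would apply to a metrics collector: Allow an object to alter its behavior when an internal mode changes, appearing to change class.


This matches the State pattern

State


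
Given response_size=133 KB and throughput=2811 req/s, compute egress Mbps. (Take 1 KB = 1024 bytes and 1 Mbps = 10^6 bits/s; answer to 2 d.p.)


Formula: Mbps = payload_bytes * RPS * 8 / 1e6
Payload per request = 133 KB = 133 * 1024 = 136192 bytes
Total bytes/sec = 136192 * 2811 = 382835712
Total bits/sec = 382835712 * 8 = 3062685696
Mbps = 3062685696 / 1e6 = 3062.69

3062.69 Mbps


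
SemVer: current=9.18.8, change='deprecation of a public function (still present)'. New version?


Current: 9.18.8
Change category: 'deprecation of a public function (still present)' → minor bump
SemVer rule: minor bump → increment MINOR, reset PATCH to 0 (MAJOR unchanged)
New: 9.19.0

9.19.0


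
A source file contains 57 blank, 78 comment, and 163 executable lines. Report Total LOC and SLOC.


Total LOC = blank + comment + code
Total LOC = 57 + 78 + 163 = 298
SLOC (source only) = code = 163

Total LOC: 298, SLOC: 163


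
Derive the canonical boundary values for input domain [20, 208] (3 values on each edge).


Range: [20, 208]
Boundaries: just below min, min, min+1, max-1, max, just above max
Values: [19, 20, 21, 207, 208, 209]

[19, 20, 21, 207, 208, 209]


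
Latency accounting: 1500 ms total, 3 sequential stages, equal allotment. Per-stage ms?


Formula: per_stage = total_budget / stages
per_stage = 1500 / 3
per_stage = 500.0 ms

500.0 ms


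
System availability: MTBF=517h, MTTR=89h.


Availability = MTBF / (MTBF + MTTR)
Availability = 517 / (517 + 89)
Availability = 517 / 606
Availability = 85.3135%

85.3135%


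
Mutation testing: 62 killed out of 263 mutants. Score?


Mutation score = killed / total * 100
Mutation score = 62 / 263 * 100
Mutation score = 23.57%

23.57%


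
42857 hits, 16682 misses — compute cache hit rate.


Formula: hit rate = hits / (hits + misses) * 100
hit rate = 42857 / (42857 + 16682) * 100
hit rate = 42857 / 59539 * 100
hit rate = 71.98%

71.98%


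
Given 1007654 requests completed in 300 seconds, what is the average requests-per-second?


Formula: throughput = requests / seconds
throughput = 1007654 / 300
throughput = 3358.85 requests/second

3358.85 requests/second


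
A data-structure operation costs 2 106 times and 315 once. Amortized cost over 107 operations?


Formula: Amortized cost = Total cost / Operations
Total cost = (106 * 2) + (1 * 315)
Total cost = 212 + 315 = 527
Amortized = 527 / 107 = 4.9252

4.9252


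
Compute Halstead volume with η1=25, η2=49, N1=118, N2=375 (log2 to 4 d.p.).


Formula: V = N * log2(η), where N = N1 + N2 and η = η1 + η2
η = 25 + 49 = 74
N = 118 + 375 = 493
log2(74) ≈ 6.2095
V = 493 * 6.2095 = 3061.28

3061.28


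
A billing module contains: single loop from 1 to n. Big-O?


Reasoning: one pass through n items
Complexity: O(n)

O(n)


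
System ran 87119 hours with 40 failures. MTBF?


Formula: MTBF = Total operating time / Number of failures
MTBF = 87119 / 40
MTBF = 2177.98 hours

2177.98 hours


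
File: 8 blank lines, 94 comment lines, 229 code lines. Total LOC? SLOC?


Total LOC = blank + comment + code
Total LOC = 8 + 94 + 229 = 331
SLOC (source only) = code = 229

Total LOC: 331, SLOC: 229


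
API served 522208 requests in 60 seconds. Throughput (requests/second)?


Formula: throughput = requests / seconds
throughput = 522208 / 60
throughput = 8703.47 requests/second

8703.47 requests/second


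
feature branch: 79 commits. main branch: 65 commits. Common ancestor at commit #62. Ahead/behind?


Common ancestor: commit #62
feature commits after divergence: 79 - 62 = 17
main commits after divergence: 65 - 62 = 3
feature is 17 commits ahead of main
main is 3 commits ahead of feature

feature ahead: 17, main ahead: 3


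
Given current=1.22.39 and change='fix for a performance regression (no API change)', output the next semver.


Current: 1.22.39
Change category: 'fix for a performance regression (no API change)' → patch bump
SemVer rule: patch bump → increment PATCH (MAJOR and MINOR unchanged)
New: 1.22.40

1.22.40


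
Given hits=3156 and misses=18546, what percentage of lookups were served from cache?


Formula: hit rate = hits / (hits + misses) * 100
hit rate = 3156 / (3156 + 18546) * 100
hit rate = 3156 / 21702 * 100
hit rate = 14.54%

14.54%


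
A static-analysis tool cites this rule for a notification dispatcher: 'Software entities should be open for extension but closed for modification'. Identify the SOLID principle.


This describes the Open/Closed Principle (OCP)

Open/Closed Principle (OCP)


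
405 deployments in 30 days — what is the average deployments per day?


Formula: deployments per day = releases / days
= 405 / 30
= 13.5 deploys/day
(equivalently, 94.5 deploys/week)

13.5 deploys/day


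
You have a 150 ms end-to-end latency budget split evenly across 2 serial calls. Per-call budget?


Formula: per_stage = total_budget / stages
per_stage = 150 / 2
per_stage = 75.0 ms

75.0 ms


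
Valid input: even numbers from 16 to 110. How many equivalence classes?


Constraint: even integers in [16, 110]
Class 1: x < 16 — out-of-range invalid
Class 2: x in [16,110] but odd — wrong type invalid
Class 3: x in [16,110] and even — valid
Class 4: x > 110 — out-of-range invalid
Total equivalence classes: 4

4 equivalence classes


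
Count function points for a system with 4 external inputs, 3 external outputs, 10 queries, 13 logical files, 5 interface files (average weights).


UFP = EI*4 + EO*5 + EQ*4 + ILF*10 + EIF*7
UFP = 4*4 + 3*5 + 10*4 + 13*10 + 5*7
UFP = 16 + 15 + 40 + 130 + 35
UFP = 236

236


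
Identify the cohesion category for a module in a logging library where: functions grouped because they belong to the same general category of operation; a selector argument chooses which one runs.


Reasoning: Grouped by category of activity, not by data or sequence
Type: Logical cohesion

Logical cohesion


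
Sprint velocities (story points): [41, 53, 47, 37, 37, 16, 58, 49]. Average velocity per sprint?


Formula: Avg velocity = Total points / Number of sprints
Points: [41, 53, 47, 37, 37, 16, 58, 49]
Sum = 41 + 53 + 47 + 37 + 37 + 16 + 58 + 49 = 338
Avg velocity = 338 / 8 = 42.25 points/sprint

42.25 points/sprint


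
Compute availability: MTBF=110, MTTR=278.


Availability = MTBF / (MTBF + MTTR)
Availability = 110 / (110 + 278)
Availability = 110 / 388
Availability = 28.3505%

28.3505%


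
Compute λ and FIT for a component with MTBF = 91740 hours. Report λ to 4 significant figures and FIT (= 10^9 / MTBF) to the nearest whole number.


Formula: λ = 1 / MTBF; FIT = λ × 1e9 = 1e9 / MTBF
λ = 1 / 91740 ≈ 1.090e-05 failures/hour
FIT = 1e9 / 91740 ≈ 10900 failures per 1e9 hours (nearest whole number)

λ = 1.090e-05 /h, FIT = 10900


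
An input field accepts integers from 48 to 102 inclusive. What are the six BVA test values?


Range: [48, 102]
Boundaries: just below min, min, min+1, max-1, max, just above max
Values: [47, 48, 49, 101, 102, 103]

[47, 48, 49, 101, 102, 103]


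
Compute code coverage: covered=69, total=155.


Coverage = covered / total * 100
Coverage = 69 / 155 * 100
Coverage = 44.52%

44.52%


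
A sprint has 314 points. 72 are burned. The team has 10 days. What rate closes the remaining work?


Formula: Required rate = Remaining points / Days left
Remaining = 314 - 72 = 242 points
Required rate = 242 / 10 = 24.2 points/day

24.2 points/day


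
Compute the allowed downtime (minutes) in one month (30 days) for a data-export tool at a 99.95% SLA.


Formula: allowed downtime = period * (100 - SLA) / 100
Period (month (30 days)) = 43200 minutes
Unavailability fraction = (100 - 99.95) / 100
Allowed downtime = 43200 * (100 - 99.95) / 100
Allowed downtime = 21.6 minutes

21.6 minutes


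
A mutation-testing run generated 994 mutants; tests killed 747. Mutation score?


Mutation score = killed / total * 100
Mutation score = 747 / 994 * 100
Mutation score = 75.15%

75.15%


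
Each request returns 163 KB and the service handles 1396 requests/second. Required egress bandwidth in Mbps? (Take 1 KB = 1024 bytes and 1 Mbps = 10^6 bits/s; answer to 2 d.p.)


Formula: Mbps = payload_bytes * RPS * 8 / 1e6
Payload per request = 163 KB = 163 * 1024 = 166912 bytes
Total bytes/sec = 166912 * 1396 = 233009152
Total bits/sec = 233009152 * 8 = 1864073216
Mbps = 1864073216 / 1e6 = 1864.07

1864.07 Mbps


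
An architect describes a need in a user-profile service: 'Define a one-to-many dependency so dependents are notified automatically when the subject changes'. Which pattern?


This matches the Observer pattern

Observer


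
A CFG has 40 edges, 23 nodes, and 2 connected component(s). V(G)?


Formula: V(G) = E - N + 2P
V(G) = 40 - 23 + 2*2
V(G) = 17 + 4
V(G) = 21

21


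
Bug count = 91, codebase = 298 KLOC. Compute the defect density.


Defect density = defects / KLOC
Defect density = 91 / 298
Defect density = 0.305 defects/KLOC

0.305 defects/KLOC


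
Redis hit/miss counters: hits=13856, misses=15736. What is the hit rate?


Formula: hit rate = hits / (hits + misses) * 100
hit rate = 13856 / (13856 + 15736) * 100
hit rate = 13856 / 29592 * 100
hit rate = 46.82%

46.82%


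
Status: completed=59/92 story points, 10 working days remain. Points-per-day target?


Formula: Required rate = Remaining points / Days left
Remaining = 92 - 59 = 33 points
Required rate = 33 / 10 = 3.3 points/day

3.3 points/day


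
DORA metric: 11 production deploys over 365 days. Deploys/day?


Formula: deployments per day = releases / days
= 11 / 365
= 0.03 deploys/day
(equivalently, 0.21 deploys/week)

0.03 deploys/day


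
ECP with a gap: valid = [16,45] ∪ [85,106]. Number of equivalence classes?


Valid ranges: [16,45] and [85,106]
Class 1: x < 16 — invalid
Class 2: 16 ≤ x ≤ 45 — valid
Class 3: 45 < x < 85 — invalid (gap between ranges)
Class 4: 85 ≤ x ≤ 106 — valid
Class 5: x > 106 — invalid
Total equivalence classes: 5

5 equivalence classes


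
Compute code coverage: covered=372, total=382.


Coverage = covered / total * 100
Coverage = 372 / 382 * 100
Coverage = 97.38%

97.38%


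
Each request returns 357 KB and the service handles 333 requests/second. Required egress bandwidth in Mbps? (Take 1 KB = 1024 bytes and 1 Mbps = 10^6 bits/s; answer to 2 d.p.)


Formula: Mbps = payload_bytes * RPS * 8 / 1e6
Payload per request = 357 KB = 357 * 1024 = 365568 bytes
Total bytes/sec = 365568 * 333 = 121734144
Total bits/sec = 121734144 * 8 = 973873152
Mbps = 973873152 / 1e6 = 973.87

973.87 Mbps


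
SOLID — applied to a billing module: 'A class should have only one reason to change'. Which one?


This describes the Single Responsibility Principle (SRP)

Single Responsibility Principle (SRP)


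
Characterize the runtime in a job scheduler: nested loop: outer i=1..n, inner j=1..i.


Reasoning: triangle: n(n+1)/2 ~ n^2/2
Complexity: O(n^2)

O(n^2)


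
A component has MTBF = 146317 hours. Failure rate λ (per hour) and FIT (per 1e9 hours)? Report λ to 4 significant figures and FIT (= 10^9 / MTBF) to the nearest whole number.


Formula: λ = 1 / MTBF; FIT = λ × 1e9 = 1e9 / MTBF
λ = 1 / 146317 ≈ 6.834e-06 failures/hour
FIT = 1e9 / 146317 ≈ 6834 failures per 1e9 hours (nearest whole number)

λ = 6.834e-06 /h, FIT = 6834


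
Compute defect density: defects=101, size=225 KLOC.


Defect density = defects / KLOC
Defect density = 101 / 225
Defect density = 0.449 defects/KLOC

0.449 defects/KLOC


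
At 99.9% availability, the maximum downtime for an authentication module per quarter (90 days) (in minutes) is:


Formula: allowed downtime = period * (100 - SLA) / 100
Period (quarter (90 days)) = 129600 minutes
Unavailability fraction = (100 - 99.9) / 100
Allowed downtime = 129600 * (100 - 99.9) / 100
Allowed downtime = 129.6 minutes

129.6 minutes


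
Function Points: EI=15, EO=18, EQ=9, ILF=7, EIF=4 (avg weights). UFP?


UFP = EI*4 + EO*5 + EQ*4 + ILF*10 + EIF*7
UFP = 15*4 + 18*5 + 9*4 + 7*10 + 4*7
UFP = 60 + 90 + 36 + 70 + 28
UFP = 284

284


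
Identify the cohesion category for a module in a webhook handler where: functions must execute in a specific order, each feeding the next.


Reasoning: Output of one is input to next
Type: Sequential cohesion

Sequential cohesion


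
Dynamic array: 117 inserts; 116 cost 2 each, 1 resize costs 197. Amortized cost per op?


Formula: Amortized cost = Total cost / Operations
Total cost = (116 * 2) + (1 * 197)
Total cost = 232 + 197 = 429
Amortized = 429 / 117 = 3.6667

3.6667


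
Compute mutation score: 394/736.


Mutation score = killed / total * 100
Mutation score = 394 / 736 * 100
Mutation score = 53.53%

53.53%


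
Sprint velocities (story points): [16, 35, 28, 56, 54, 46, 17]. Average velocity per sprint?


Formula: Avg velocity = Total points / Number of sprints
Points: [16, 35, 28, 56, 54, 46, 17]
Sum = 16 + 35 + 28 + 56 + 54 + 46 + 17 = 252
Avg velocity = 252 / 7 = 36.0 points/sprint

36.0 points/sprint


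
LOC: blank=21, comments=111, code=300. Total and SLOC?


Total LOC = blank + comment + code
Total LOC = 21 + 111 + 300 = 432
SLOC (source only) = code = 300

Total LOC: 432, SLOC: 300


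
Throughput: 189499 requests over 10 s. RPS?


Formula: throughput = requests / seconds
throughput = 189499 / 10
throughput = 18949.9 requests/second

18949.9 requests/second


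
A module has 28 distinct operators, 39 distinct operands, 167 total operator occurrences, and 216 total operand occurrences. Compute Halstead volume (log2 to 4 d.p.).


Formula: V = N * log2(η), where N = N1 + N2 and η = η1 + η2
η = 28 + 39 = 67
N = 167 + 216 = 383
log2(67) ≈ 6.0661
V = 383 * 6.0661 = 2323.32

2323.32


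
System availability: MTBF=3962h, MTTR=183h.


Availability = MTBF / (MTBF + MTTR)
Availability = 3962 / (3962 + 183)
Availability = 3962 / 4145
Availability = 95.585%

95.585%
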